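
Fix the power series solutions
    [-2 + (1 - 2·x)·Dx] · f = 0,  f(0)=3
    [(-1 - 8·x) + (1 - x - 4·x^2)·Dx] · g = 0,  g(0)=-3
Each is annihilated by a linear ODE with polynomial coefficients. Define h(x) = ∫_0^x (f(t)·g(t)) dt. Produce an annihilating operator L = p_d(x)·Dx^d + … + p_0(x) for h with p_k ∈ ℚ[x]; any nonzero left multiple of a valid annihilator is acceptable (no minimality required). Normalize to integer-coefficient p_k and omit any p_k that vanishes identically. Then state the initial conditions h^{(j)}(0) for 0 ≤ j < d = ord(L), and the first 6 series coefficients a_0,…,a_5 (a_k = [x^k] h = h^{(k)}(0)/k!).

L = (-3 - 4·x + 24·x^2)·Dx + (1 - 3·x - 2·x^2 + 8·x^3)·Dx^2  (order 2).
h: a_k = 0, -9, -27/2, -33, -279/4, -819/5, …
ICs: h(0) = 0, h′(0) = -9.

f: a_k = 3, 6, 12, 24, 48, 96, …
g: a_k = -3, -3, -15, -27, -87, -195, …
Sym-product of L_f,L_g gives L₀ (≤ ord 1).
h=∫h₀ ⇒ L = L₀·Dx.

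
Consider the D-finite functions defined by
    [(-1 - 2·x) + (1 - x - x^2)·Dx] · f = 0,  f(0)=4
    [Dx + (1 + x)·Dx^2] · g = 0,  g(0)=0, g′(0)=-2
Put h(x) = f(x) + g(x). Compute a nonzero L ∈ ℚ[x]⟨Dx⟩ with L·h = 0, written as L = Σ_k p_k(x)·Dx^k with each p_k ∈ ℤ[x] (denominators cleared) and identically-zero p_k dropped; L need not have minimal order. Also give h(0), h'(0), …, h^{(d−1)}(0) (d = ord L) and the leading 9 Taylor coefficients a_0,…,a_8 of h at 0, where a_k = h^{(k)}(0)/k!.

f: a_k = 4, 4, 8, 12, 20, 32, 52, 84, 136, …
g: a_k = 0, -2, 1, -2/3, 1/2, -2/5, 1/3, -2/7, 1/4, …
f+g: L₀ = lclm(L_f,L_g), ord ≤ 1+2.
L = (26 + 70·x + 76·x^2 + 36·x^3 + 12·x^4)·Dx + (16 + 84·x + 160·x^2 + 144·x^3 + 74·x^4 + 20·x^5)·Dx^2 + (-5 - 11·x + x^2 + 23·x^3 + 29·x^4 + 17·x^5 + 4·x^6)·Dx^3  (order 3).
h: a_k = 4, 2, 9, 34/3, 41/2, 158/5, 157/3, 586/7, 545/4, …
ICs: h(0) = 4, h′(0) = 2, h′′(0) = 18.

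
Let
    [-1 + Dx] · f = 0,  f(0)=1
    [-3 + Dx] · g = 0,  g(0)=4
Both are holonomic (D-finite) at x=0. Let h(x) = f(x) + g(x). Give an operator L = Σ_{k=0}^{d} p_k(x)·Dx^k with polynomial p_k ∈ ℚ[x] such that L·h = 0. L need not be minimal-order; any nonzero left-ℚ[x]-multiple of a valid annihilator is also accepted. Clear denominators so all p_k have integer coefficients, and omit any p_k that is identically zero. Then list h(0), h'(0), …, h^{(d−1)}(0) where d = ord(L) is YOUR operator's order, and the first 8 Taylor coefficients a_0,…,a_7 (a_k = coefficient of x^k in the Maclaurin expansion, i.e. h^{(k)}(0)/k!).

L = 3 - 4·Dx + Dx^2  (order 2).
h: a_k = 5, 13, 37/2, 109/6, 325/24, 973/120, 2917/720, 8749/5040, …
ICs: h(0) = 5, h′(0) = 13.

f: a_k = 1, 1, 1/2, 1/6, 1/24, 1/120, 1/720, 1/5040, …
g: a_k = 4, 12, 18, 18, 27/2, 81/10, 81/20, 243/140, …
h₀=f+g: left-lcm gives L₀, ord ≤ 2.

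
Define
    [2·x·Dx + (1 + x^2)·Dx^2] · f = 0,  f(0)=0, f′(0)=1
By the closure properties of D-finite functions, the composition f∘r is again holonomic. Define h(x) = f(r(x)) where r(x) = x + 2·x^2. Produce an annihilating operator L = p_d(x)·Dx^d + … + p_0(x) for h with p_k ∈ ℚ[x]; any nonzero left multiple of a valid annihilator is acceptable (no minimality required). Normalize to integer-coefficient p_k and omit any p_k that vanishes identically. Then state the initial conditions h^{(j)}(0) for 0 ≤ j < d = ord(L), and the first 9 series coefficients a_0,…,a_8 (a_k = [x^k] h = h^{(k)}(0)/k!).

f: a_k = 0, 1, 0, -1/3, 0, 1/5, 0, -1/7, 0, …
L₀ from L_f via x↦r, Dx↦r'^{-1}Dx.
L = (-4 + 2·x + 16·x^2 + 48·x^3 + 48·x^4)·Dx + (1 + 4·x + x^2 + 8·x^3 + 20·x^4 + 16·x^5)·Dx^2  (order 2).
h: a_k = 0, 1, 2, -1/3, -2, -19/5, -2/3, 55/7, 14, …
ICs: h(0) = 0, h′(0) = 1.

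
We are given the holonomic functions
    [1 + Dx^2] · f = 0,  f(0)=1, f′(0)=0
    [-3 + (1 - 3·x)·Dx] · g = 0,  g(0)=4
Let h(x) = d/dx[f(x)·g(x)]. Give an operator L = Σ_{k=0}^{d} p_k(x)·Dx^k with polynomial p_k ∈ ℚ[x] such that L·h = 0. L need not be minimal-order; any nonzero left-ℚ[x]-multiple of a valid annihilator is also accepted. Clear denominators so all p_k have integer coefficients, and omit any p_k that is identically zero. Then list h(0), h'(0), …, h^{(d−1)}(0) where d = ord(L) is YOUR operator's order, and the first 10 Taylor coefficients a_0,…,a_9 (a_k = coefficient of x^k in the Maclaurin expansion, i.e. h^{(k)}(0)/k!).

L = (-17 - 6·x + 9·x^2) + (-6 + 18·x)·Dx + (1 - 6·x + 9·x^2)·Dx^2  (order 2).
h: a_k = 12, 68, 306, 3674/3, 9185/2, 495989/30, 3471923/60, 249978457/1260, 749935371/1120, 202482550169/90720, …
ICs: h(0) = 12, h′(0) = 68.

f: a_k = 1, 0, -1/2, 0, 1/24, 0, -1/720, 0, 1/40320, 0, …
g: a_k = 4, 12, 36, 108, 324, 972, 2916, 8748, 26244, 78732, …
f·g: L₀ = L_f ⊗_s L_g, ord ≤ 2·1.
Differentiate: ansatz ord ≤ ord L₀ ⇒ L.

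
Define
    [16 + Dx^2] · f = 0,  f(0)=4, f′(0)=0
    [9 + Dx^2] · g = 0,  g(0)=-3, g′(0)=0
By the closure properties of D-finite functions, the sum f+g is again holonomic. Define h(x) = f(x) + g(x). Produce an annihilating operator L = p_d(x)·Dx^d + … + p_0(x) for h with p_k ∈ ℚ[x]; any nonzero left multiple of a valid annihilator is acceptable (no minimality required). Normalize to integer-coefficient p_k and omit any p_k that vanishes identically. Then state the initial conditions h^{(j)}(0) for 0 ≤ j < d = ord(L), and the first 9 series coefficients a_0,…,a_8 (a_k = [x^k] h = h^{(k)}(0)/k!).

f: a_k = 4, 0, -32, 0, 128/3, 0, -1024/45, 0, 2048/315, …
g: a_k = -3, 0, 27/2, 0, -81/8, 0, 243/80, 0, -2187/4480, …
Weyl lclm of L_f,L_g ⇒ L₀ (ord ≤ 4).
L = 144 + 25·Dx^2 + Dx^4  (order 4).
h: a_k = 1, 0, -37/2, 0, 781/24, 0, -14197/720, 0, 242461/40320, …
ICs: h(0) = 1, h′(0) = 0, h′′(0) = -37, h′′′(0) = 0.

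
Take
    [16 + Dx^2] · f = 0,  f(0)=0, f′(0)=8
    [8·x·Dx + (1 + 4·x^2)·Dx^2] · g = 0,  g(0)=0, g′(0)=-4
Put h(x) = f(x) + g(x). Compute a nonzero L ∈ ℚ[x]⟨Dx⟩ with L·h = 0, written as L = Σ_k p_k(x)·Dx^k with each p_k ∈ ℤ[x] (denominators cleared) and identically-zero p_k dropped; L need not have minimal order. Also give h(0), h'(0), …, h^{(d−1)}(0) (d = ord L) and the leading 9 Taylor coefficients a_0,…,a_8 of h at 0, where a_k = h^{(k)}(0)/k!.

L = (-512·x + 5120·x^3 + 4096·x^5)·Dx + (16 + 512·x^2 + 2304·x^4 + 2048·x^6)·Dx^2 + (-32·x + 320·x^3 + 256·x^5)·Dx^3 + (1 + 32·x^2 + 144·x^4 + 128·x^6)·Dx^4  (order 4).
h: a_k = 0, 4, 0, -16, 0, 64/15, 0, 9472/315, 0, …
ICs: h(0) = 0, h′(0) = 4, h′′(0) = 0, h′′′(0) = -96.

f: a_k = 0, 8, 0, -64/3, 0, 256/15, 0, -2048/315, 0, …
g: a_k = 0, -4, 0, 16/3, 0, -64/5, 0, 256/7, 0, …
L₀ := lclm(L_f,L_g); ord L₀ ≤ 2+2.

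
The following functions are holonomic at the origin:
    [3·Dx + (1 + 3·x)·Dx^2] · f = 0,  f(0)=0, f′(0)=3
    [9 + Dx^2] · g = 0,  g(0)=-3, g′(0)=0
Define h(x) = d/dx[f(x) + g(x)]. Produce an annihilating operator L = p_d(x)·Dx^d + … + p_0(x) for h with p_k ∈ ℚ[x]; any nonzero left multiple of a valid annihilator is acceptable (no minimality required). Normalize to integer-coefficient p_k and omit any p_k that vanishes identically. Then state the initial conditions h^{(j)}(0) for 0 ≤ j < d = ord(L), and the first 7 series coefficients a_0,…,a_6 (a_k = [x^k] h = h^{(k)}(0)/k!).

L = (63 + 54·x + 81·x^2) + (9 + 45·x + 81·x^2 + 81·x^3)·Dx + (7 + 6·x + 9·x^2)·Dx^2 + (1 + 5·x + 9·x^2 + 9·x^3)·Dx^3  (order 3).
h: a_k = 3, 18, 27, -243/2, 243, -28431/40, 2187, …
ICs: h(0) = 3, h′(0) = 18, h′′(0) = 54.

f: a_k = 0, 3, -9/2, 9, -81/4, 243/5, -243/2, …
g: a_k = -3, 0, 27/2, 0, -81/8, 0, 243/80, …
Weyl lclm of L_f,L_g ⇒ L₀ (ord ≤ 4).
Derive L from L₀ (diff closure).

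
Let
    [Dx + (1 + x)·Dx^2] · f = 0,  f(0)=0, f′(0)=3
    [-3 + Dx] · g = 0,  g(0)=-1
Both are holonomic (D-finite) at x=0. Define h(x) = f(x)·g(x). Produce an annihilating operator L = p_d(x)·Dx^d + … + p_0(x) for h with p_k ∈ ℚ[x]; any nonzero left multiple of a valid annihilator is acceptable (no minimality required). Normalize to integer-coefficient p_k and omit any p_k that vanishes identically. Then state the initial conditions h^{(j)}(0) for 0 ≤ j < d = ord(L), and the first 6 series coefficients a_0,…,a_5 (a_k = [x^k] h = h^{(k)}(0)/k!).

L = (6 + 9·x) + (-5 - 6·x)·Dx + (1 + x)·Dx^2  (order 2).
h: a_k = 0, -3, -15/2, -10, -9, -249/40, …
ICs: h(0) = 0, h′(0) = -3.

f: a_k = 0, 3, -3/2, 1, -3/4, 3/5, …
g: a_k = -1, -3, -9/2, -9/2, -27/8, -81/40, …
Product ⇒ symmetric product L₀, ord ≤ 2.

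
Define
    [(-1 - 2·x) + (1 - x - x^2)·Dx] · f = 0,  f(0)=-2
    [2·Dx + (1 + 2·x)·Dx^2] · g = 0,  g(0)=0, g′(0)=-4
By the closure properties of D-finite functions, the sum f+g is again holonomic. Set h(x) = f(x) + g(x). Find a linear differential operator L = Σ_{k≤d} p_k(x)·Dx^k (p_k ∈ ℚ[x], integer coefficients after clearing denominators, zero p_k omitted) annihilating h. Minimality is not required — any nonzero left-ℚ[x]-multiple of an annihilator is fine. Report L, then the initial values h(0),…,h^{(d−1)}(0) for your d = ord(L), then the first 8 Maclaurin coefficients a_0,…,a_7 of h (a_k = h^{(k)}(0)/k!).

f: a_k = -2, -2, -4, -6, -10, -16, -26, -42, …
g: a_k = 0, -4, 4, -16/3, 8, -64/5, 64/3, -256/7, …
h₀=f+g: left-lcm gives L₀, ord ≤ 3.
L = (34 + 92·x + 116·x^2 + 48·x^3 + 24·x^4)·Dx + (5 + 60·x + 170·x^2 + 180·x^3 + 100·x^4 + 40·x^5)·Dx^2 + (-3 - 11·x - 5·x^2 + 20·x^3 + 30·x^4 + 24·x^5 + 8·x^6)·Dx^3  (order 3).
h: a_k = -2, -6, 0, -34/3, -2, -144/5, -14/3, -550/7, …
ICs: h(0) = -2, h′(0) = -6, h′′(0) = 0.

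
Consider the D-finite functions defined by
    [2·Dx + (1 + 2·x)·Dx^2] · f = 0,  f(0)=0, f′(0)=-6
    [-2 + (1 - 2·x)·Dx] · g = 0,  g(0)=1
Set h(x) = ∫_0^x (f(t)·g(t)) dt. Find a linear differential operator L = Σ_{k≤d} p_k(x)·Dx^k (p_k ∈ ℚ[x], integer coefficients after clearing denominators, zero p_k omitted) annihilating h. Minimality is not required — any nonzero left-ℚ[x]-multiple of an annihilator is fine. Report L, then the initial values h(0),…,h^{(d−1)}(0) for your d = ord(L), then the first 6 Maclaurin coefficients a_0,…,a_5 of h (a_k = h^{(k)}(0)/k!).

f: a_k = 0, -6, 6, -8, 12, -96/5, …
g: a_k = 1, 2, 4, 8, 16, 32, …
h₀=f·g: eliminate ⇒ L₀, order ≤ 2·1.
∫: right-multiply L₀ by Dx.
L = 4·Dx + (2 + 12·x)·Dx^2 + (-1 + 4·x^2)·Dx^3  (order 3).
h: a_k = 0, 0, -3, -2, -5, -28/5, …
ICs: h(0) = 0, h′(0) = 0, h′′(0) = -6.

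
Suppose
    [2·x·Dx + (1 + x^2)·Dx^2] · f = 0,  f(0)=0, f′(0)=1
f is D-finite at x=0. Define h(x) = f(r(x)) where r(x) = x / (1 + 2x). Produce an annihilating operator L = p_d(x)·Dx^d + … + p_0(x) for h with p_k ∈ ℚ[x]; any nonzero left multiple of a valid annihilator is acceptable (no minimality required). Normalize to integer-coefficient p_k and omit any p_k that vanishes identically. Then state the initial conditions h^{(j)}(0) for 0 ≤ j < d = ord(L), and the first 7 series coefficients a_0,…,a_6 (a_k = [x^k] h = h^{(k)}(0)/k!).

L = (4 + 10·x)·Dx + (1 + 4·x + 5·x^2)·Dx^2  (order 2).
h: a_k = 0, 1, -2, 11/3, -6, 41/5, -22/3, …
ICs: h(0) = 0, h′(0) = 1.

f: a_k = 0, 1, 0, -1/3, 0, 1/5, 0, …
f∘r: x↦r, Dx↦Dx/r' in L_f ⇒ L₀.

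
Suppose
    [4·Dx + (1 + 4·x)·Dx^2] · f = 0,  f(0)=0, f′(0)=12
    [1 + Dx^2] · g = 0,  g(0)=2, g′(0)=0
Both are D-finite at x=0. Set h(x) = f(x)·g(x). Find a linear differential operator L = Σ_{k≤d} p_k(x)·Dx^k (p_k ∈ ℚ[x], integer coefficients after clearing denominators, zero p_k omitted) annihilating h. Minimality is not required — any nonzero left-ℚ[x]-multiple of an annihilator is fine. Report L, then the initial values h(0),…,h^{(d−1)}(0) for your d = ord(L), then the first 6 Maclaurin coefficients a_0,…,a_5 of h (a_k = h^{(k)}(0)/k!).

f: a_k = 0, 12, -24, 64, -192, 3072/5, …
g: a_k = 2, 0, -1, 0, 1/12, 0, …
f·g: L₀ = L_f ⊗_s L_g, ord ≤ 2·2.
L = (-147 - 144·x - 224·x^2 + 256·x^3 + 256·x^4) + (-56 - 160·x + 384·x^2 + 512·x^3)·Dx + (-150 - 160·x - 192·x^2 + 512·x^3 + 512·x^4)·Dx^2 + (-56 - 160·x + 384·x^2 + 512·x^3)·Dx^3 + (-3 - 16·x + 32·x^2 + 256·x^3 + 256·x^4)·Dx^4  (order 4).
h: a_k = 0, 24, -48, 116, -360, 5829/5, …
ICs: h(0) = 0, h′(0) = 24, h′′(0) = -96, h′′′(0) = 696.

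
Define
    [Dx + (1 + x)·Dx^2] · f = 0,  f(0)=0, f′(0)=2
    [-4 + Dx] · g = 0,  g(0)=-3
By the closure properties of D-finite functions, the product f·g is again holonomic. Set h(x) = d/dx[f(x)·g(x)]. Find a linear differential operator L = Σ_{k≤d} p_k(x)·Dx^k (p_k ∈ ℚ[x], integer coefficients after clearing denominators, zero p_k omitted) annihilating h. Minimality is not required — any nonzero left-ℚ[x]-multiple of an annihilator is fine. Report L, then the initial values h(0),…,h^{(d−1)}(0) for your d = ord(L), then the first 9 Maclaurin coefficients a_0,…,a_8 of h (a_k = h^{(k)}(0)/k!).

L = (40 + 96·x + 64·x^2) + (-22 - 52·x - 32·x^2)·Dx + (3 + 7·x + 4·x^2)·Dx^2  (order 2).
h: a_k = -6, -42, -114, -186, -216, -194, -2134/15, -1318/15, -1649/35, …
ICs: h(0) = -6, h′(0) = -42.

f: a_k = 0, 2, -1, 2/3, -1/2, 2/5, -1/3, 2/7, -1/4, …
g: a_k = -3, -12, -24, -32, -32, -128/5, -256/15, -1024/105, -512/105, …
f·g: L₀ = L_f ⊗_s L_g, ord ≤ 2·1.
Differentiate: ansatz ord ≤ ord L₀ ⇒ L.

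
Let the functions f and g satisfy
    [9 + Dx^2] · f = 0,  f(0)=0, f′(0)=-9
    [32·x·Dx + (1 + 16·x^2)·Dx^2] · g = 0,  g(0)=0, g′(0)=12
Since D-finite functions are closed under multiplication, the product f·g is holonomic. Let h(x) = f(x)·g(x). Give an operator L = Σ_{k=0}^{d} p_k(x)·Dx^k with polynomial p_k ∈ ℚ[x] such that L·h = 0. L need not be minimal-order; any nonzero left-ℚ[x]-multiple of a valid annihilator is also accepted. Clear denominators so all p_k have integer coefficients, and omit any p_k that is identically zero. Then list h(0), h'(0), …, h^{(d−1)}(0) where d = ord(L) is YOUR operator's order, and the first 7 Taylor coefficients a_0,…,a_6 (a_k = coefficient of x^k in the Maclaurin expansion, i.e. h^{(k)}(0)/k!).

f: a_k = 0, -9, 0, 27/2, 0, -243/40, 0, …
g: a_k = 0, 12, 0, -64, 0, 3072/5, 0, …
f·g: L₀ = L_f ⊗_s L_g, ord ≤ 2·2.
L = (16425 + 696384·x^2 + 2778624·x^4 + 11943936·x^6 + 47775744·x^8) + (23616·x + 543744·x^3 + 3981312·x^5 + 21233664·x^7)·Dx + (2050 + 87168·x^2 + 470016·x^4 + 2654208·x^6 + 10616832·x^8)·Dx^2 + (2624·x + 60416·x^3 + 442368·x^5 + 2359296·x^7)·Dx^3 + (25 + 1088·x^2 + 17920·x^4 + 147456·x^6 + 589824·x^8)·Dx^4  (order 4).
h: a_k = 0, 0, -108, 0, 738, 0, -12933/2, …
ICs: h(0) = 0, h′(0) = 0, h′′(0) = -216, h′′′(0) = 0.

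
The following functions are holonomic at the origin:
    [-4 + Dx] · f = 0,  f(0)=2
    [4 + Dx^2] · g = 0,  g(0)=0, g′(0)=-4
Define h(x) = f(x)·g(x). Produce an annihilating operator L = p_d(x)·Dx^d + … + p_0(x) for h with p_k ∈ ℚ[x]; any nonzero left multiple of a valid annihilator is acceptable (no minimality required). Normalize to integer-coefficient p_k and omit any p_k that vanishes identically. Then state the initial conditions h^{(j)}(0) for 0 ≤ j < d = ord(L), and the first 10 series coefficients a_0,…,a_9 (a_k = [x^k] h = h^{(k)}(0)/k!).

L = 20 - 8·Dx + Dx^2  (order 2).
h: a_k = 0, -8, -32, -176/3, -64, -656/15, -704/45, 928/315, 128/15, 19184/2835, …
ICs: h(0) = 0, h′(0) = -8.

f: a_k = 2, 8, 16, 64/3, 64/3, 256/15, 512/45, 2048/315, 1024/315, 4096/2835, …
g: a_k = 0, -4, 0, 8/3, 0, -8/15, 0, 16/315, 0, -8/2835, …
Sym-product of L_f,L_g gives L₀ (≤ ord 2).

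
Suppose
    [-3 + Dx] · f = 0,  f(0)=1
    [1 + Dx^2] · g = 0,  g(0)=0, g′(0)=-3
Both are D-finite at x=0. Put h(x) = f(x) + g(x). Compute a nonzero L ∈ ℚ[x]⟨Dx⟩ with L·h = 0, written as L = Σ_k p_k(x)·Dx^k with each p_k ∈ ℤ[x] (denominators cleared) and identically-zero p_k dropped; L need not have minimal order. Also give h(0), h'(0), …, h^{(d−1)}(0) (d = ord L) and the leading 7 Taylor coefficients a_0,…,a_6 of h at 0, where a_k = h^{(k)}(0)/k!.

f: a_k = 1, 3, 9/2, 9/2, 27/8, 81/40, 81/80, …
g: a_k = 0, -3, 0, 1/2, 0, -1/40, 0, …
f+g: L₀ = lclm(L_f,L_g), ord ≤ 1+2.
L = -3 + Dx - 3·Dx^2 + Dx^3  (order 3).
h: a_k = 1, 0, 9/2, 5, 27/8, 2, 81/80, …
ICs: h(0) = 1, h′(0) = 0, h′′(0) = 9.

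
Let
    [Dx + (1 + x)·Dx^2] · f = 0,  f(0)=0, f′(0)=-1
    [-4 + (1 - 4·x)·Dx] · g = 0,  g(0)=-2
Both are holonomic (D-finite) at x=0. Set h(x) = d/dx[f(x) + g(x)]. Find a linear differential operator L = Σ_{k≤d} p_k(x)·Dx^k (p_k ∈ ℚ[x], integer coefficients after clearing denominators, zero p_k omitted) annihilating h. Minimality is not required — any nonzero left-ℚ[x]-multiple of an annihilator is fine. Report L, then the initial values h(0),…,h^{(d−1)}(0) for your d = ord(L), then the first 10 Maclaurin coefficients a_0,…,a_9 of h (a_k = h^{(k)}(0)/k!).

f: a_k = 0, -1, 1/2, -1/3, 1/4, -1/5, 1/6, -1/7, 1/8, -1/9, …
g: a_k = -2, -8, -32, -128, -512, -2048, -8192, -32768, -131072, -524288, …
Weyl lclm of L_f,L_g ⇒ L₀ (ord ≤ 3).
Differentiate: ansatz ord ≤ ord L₀ ⇒ L.
L = (-112 - 32·x) + (-94 - 208·x - 64·x^2)·Dx + (9 - 23·x - 48·x^2 - 16·x^3)·Dx^2  (order 2).
h: a_k = -9, -63, -385, -2047, -10241, -49151, -229377, -1048575, -4718593, -20971519, …
ICs: h(0) = -9, h′(0) = -63.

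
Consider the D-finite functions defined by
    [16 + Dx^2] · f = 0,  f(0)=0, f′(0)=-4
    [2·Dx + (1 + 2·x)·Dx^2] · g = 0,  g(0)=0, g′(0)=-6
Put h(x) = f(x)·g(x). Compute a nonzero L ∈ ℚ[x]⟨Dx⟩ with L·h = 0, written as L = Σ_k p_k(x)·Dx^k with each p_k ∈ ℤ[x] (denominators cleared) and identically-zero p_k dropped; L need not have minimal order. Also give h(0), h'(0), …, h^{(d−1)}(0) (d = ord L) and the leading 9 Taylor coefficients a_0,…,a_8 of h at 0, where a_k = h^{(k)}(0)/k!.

f: a_k = 0, -4, 0, 32/3, 0, -128/15, 0, 1024/315, 0, …
g: a_k = 0, -6, 6, -8, 12, -96/5, 32, -384/7, 96, …
L₀ := L_f ⊗_s L_g (sym. prod.), ord ≤ 4.
L = (2688 + 27648·x + 93184·x^2 + 131072·x^3 + 65536·x^4) + (896 + 5888·x + 12288·x^2 + 8192·x^3)·Dx + (408 + 3712·x + 11904·x^2 + 16384·x^3 + 8192·x^4)·Dx^2 + (56 + 368·x + 768·x^2 + 512·x^3)·Dx^3 + (15 + 124·x + 380·x^2 + 512·x^3 + 256·x^4)·Dx^4  (order 4).
h: a_k = 0, 0, 24, -24, -32, 16, 128/3, -256/5, 6656/105, …
ICs: h(0) = 0, h′(0) = 0, h′′(0) = 48, h′′′(0) = -144.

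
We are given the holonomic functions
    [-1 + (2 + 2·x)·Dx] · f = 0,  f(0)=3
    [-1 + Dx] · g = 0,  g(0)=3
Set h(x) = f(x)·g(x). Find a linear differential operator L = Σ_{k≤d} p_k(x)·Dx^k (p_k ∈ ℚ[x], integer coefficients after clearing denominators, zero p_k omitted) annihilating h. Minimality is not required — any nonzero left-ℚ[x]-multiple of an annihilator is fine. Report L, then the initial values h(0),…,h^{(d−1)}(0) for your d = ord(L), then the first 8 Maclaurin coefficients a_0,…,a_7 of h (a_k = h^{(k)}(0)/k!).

f: a_k = 3, 3/2, -3/8, 3/16, -15/128, 21/256, -63/1024, 99/2048, …
g: a_k = 3, 3, 3/2, 1/2, 1/8, 1/40, 1/240, 1/1680, …
h₀=f·g: eliminate ⇒ L₀, order ≤ 1·1.
L = (-3 - 2·x) + (2 + 2·x)·Dx  (order 1).
h: a_k = 9, 27/2, 63/8, 51/16, 99/128, 321/1280, -89/5120, 3369/71680, …
ICs: h(0) = 9.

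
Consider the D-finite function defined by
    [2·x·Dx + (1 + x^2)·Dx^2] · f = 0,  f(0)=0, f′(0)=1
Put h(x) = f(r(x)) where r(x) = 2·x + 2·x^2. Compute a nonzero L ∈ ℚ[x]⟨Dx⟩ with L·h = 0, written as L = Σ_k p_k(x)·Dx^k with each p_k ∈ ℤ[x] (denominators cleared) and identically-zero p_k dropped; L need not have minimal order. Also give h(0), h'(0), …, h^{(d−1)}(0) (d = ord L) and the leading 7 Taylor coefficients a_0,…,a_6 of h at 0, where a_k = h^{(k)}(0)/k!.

L = (-2 + 8·x + 32·x^2 + 48·x^3 + 24·x^4)·Dx + (1 + 2·x + 4·x^2 + 16·x^3 + 20·x^4 + 8·x^5)·Dx^2  (order 2).
h: a_k = 0, 2, 2, -8/3, -8, -8/5, 88/3, …
ICs: h(0) = 0, h′(0) = 2.

f: a_k = 0, 1, 0, -1/3, 0, 1/5, 0, …
L₀ from L_f via x↦r, Dx↦r'^{-1}Dx.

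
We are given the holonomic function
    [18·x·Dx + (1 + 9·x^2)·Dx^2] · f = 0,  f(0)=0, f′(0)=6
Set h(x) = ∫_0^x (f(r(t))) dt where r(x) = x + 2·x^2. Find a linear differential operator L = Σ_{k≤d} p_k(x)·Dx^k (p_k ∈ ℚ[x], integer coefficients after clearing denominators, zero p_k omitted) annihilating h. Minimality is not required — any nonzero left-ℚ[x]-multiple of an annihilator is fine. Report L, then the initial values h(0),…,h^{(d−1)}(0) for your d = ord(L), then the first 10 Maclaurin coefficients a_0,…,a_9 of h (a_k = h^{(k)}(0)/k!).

L = (-4 + 18·x + 144·x^2 + 432·x^3 + 432·x^4)·Dx^2 + (1 + 4·x + 9·x^2 + 72·x^3 + 180·x^4 + 144·x^5)·Dx^3  (order 3).
h: a_k = 0, 0, 3, 4, -9/2, -108/5, -99/5, 828/7, 11421/28, -108, …
ICs: h(0) = 0, h′(0) = 0, h′′(0) = 6.

f: a_k = 0, 6, 0, -18, 0, 486/5, 0, -4374/7, 0, 4374, …
f∘r: x↦r, Dx↦Dx/r' in L_f ⇒ L₀.
h=∫₀ˣh₀: take L = L₀·Dx.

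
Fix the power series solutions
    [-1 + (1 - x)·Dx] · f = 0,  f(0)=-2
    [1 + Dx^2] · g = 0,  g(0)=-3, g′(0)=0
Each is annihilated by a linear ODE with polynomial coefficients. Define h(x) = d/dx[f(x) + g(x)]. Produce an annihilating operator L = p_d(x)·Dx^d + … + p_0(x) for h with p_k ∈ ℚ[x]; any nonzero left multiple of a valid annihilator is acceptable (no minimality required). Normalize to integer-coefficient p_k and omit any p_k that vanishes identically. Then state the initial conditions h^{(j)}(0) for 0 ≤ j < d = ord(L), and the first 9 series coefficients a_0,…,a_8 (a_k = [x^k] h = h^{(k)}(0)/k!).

f: a_k = -2, -2, -2, -2, -2, -2, -2, -2, -2, …
g: a_k = -3, 0, 3/2, 0, -1/8, 0, 1/240, 0, -1/13440, …
Weyl lclm of L_f,L_g ⇒ L₀ (ord ≤ 3).
h=h₀': d/dx-closure on L₀ ⇒ L.
L = (26 - 4·x + 2·x^2) + (-7 + 9·x - 3·x^2 + x^3)·Dx + (26 - 4·x + 2·x^2)·Dx^2 + (-7 + 9·x - 3·x^2 + x^3)·Dx^3  (order 3).
h: a_k = -2, -1, -6, -17/2, -10, -479/40, -14, -26881/1680, -18, …
ICs: h(0) = -2, h′(0) = -1, h′′(0) = -12.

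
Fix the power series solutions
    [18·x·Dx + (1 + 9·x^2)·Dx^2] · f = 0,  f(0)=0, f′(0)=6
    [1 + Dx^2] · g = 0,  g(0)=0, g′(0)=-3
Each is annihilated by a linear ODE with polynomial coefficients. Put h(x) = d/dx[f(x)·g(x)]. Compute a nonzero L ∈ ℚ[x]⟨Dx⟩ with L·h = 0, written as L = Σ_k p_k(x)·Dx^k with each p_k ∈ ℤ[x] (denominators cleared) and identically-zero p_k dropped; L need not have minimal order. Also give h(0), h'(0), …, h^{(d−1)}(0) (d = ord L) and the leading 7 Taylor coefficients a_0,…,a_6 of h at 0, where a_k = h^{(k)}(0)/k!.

L = (38998 + 738774·x^2 + 15162957·x^4 + 3032640·x^6 - 78732·x^8 - 1771470·x^10 + 531441·x^12) + (20772·x + 1033884·x^3 + 7902360·x^5 + 2624400·x^7 + 1180980·x^9 + 2125764·x^11)·Dx + (39368 + 755028·x^2 + 15369750·x^4 + 3887028·x^6 + 314928·x^8 - 1417176·x^10 + 1062882·x^12)·Dx^2 + (20772·x + 1033884·x^3 + 7902360·x^5 + 2624400·x^7 + 1180980·x^9 + 2125764·x^11)·Dx^3 + (370 + 16254·x^2 + 206793·x^4 + 854388·x^6 + 393660·x^8 + 354294·x^10 + 531441·x^12)·Dx^4  (order 4).
h: a_k = 0, -36, 0, 228, 0, -3609/2, 0, …
ICs: h(0) = 0, h′(0) = -36, h′′(0) = 0, h′′′(0) = 1368.

f: a_k = 0, 6, 0, -18, 0, 486/5, 0, …
g: a_k = 0, -3, 0, 1/2, 0, -1/40, 0, …
L₀ := L_f ⊗_s L_g (sym. prod.), ord ≤ 4.
h₀' ⇒ L via d/dx closure of L₀.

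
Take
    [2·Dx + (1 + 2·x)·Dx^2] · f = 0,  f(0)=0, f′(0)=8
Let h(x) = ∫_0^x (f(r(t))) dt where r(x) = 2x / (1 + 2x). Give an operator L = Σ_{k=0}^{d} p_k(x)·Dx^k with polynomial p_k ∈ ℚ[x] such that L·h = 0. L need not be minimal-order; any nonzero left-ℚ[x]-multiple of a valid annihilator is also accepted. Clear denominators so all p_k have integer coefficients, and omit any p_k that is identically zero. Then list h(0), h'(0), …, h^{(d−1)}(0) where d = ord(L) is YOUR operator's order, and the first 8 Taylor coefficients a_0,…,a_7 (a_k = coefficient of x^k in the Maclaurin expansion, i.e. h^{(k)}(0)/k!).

L = (8 + 24·x)·Dx^2 + (1 + 8·x + 12·x^2)·Dx^3  (order 3).
h: a_k = 0, 0, 8, -64/3, 208/3, -256, 15488/15, -13312/3, …
ICs: h(0) = 0, h′(0) = 0, h′′(0) = 16.

f: a_k = 0, 8, -8, 32/3, -16, 128/5, -128/3, 512/7, …
Substitute x→r, Dx→(1/r')Dx; clear ⇒ L₀.
Integrate: L := L₀·Dx.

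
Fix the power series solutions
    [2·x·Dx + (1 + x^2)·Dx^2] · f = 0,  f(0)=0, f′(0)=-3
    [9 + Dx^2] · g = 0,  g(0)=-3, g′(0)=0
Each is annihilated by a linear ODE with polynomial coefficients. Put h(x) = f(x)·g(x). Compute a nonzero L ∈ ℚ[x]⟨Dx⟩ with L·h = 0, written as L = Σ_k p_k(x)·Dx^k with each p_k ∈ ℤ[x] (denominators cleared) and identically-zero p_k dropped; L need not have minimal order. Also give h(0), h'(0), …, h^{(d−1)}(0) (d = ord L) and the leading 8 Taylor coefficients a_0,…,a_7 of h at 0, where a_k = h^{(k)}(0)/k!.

f: a_k = 0, -3, 0, 1, 0, -3/5, 0, 3/7, …
g: a_k = -3, 0, 27/2, 0, -81/8, 0, 243/80, 0, …
Product ⇒ symmetric product L₀, ord ≤ 4.
L = (1170 + 3834·x^2 + 4779·x^4 + 2916·x^6 + 729·x^8) + (396·x + 1044·x^3 + 972·x^5 + 324·x^7)·Dx + (220 + 768·x^2 + 1026·x^4 + 648·x^6 + 162·x^8)·Dx^2 + (44·x + 116·x^3 + 108·x^5 + 36·x^7)·Dx^3 + (10 + 38·x^2 + 55·x^4 + 36·x^6 + 9·x^8)·Dx^4  (order 4).
h: a_k = 0, 9, 0, -87/2, 0, 1827/40, 0, -16029/560, …
ICs: h(0) = 0, h′(0) = 9, h′′(0) = 0, h′′′(0) = -261.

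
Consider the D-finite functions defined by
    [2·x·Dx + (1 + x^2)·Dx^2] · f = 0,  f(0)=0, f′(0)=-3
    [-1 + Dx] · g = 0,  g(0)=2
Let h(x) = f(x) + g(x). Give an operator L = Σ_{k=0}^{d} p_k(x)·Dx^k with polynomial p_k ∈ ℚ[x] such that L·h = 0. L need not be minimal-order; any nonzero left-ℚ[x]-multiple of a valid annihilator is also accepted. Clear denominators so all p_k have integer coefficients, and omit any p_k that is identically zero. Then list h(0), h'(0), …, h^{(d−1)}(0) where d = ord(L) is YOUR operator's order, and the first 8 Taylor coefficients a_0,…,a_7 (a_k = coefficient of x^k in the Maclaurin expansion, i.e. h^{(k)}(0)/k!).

f: a_k = 0, -3, 0, 1, 0, -3/5, 0, 3/7, …
g: a_k = 2, 2, 1, 1/3, 1/12, 1/60, 1/360, 1/2520, …
f+g: L₀ = lclm(L_f,L_g), ord ≤ 2+1.
L = (2 - 4·x - 2·x^2)·Dx + (-3 + 3·x + x^2 - x^3)·Dx^2 + (1 + x + x^2 + x^3)·Dx^3  (order 3).
h: a_k = 2, -1, 1, 4/3, 1/12, -7/12, 1/360, 1081/2520, …
ICs: h(0) = 2, h′(0) = -1, h′′(0) = 2.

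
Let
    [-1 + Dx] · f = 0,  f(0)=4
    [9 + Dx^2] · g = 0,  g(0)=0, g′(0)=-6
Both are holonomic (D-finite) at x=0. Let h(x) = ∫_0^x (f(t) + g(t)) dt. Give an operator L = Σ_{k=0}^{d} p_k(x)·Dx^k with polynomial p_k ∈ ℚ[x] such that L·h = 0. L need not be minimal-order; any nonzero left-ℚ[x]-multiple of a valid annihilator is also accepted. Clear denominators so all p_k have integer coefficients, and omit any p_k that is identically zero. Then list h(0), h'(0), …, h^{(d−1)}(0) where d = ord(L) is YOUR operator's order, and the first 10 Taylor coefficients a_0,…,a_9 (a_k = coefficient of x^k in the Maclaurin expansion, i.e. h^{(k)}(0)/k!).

f: a_k = 4, 4, 2, 2/3, 1/6, 1/30, 1/180, 1/1260, 1/10080, 1/90720, …
g: a_k = 0, -6, 0, 9, 0, -81/20, 0, 243/280, 0, -243/2240, …
Sum ⇒ L₀ = lclm(L_f,L_g) in ℚ(x)⟨Dx⟩.
Integrate: L := L₀·Dx.
L = -9·Dx + 9·Dx^2 - Dx^3 + Dx^4  (order 4).
h: a_k = 0, 4, -1, 2/3, 29/12, 1/30, -241/360, 1/1260, 2189/20160, 1/90720, …
ICs: h(0) = 0, h′(0) = 4, h′′(0) = -2, h′′′(0) = 4.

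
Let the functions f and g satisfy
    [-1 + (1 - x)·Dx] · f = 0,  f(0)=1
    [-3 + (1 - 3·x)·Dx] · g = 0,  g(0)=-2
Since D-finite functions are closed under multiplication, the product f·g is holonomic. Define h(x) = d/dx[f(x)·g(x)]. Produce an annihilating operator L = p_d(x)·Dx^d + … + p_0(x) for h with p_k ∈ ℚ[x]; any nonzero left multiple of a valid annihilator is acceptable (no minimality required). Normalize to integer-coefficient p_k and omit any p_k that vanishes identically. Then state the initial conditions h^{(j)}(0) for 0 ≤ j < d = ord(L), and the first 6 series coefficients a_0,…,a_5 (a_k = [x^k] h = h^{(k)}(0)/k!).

f: a_k = 1, 1, 1, 1, 1, 1, …
g: a_k = -2, -6, -18, -54, -162, -486, …
Sym-product of L_f,L_g gives L₀ (≤ ord 1).
Derive L from L₀ (diff closure).
L = (13 - 36·x + 27·x^2) + (-2 + 11·x - 18·x^2 + 9·x^3)·Dx  (order 1).
h: a_k = -8, -52, -240, -968, -3640, -13116, …
ICs: h(0) = -8.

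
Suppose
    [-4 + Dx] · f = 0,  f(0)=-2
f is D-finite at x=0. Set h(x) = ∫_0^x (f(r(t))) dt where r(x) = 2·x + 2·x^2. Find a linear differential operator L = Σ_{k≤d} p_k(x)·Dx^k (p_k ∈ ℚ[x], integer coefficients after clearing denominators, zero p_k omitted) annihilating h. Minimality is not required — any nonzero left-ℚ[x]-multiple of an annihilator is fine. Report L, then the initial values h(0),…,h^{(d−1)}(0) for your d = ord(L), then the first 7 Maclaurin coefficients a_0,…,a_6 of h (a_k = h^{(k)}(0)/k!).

L = (-8 - 16·x)·Dx + Dx^2  (order 2).
h: a_k = 0, -2, -8, -80/3, -224/3, -2752/15, -18176/45, …
ICs: h(0) = 0, h′(0) = -2.

f: a_k = -2, -8, -16, -64/3, -64/3, -256/15, -512/45, …
f∘r: x↦r, Dx↦Dx/r' in L_f ⇒ L₀.
Integrate: L := L₀·Dx.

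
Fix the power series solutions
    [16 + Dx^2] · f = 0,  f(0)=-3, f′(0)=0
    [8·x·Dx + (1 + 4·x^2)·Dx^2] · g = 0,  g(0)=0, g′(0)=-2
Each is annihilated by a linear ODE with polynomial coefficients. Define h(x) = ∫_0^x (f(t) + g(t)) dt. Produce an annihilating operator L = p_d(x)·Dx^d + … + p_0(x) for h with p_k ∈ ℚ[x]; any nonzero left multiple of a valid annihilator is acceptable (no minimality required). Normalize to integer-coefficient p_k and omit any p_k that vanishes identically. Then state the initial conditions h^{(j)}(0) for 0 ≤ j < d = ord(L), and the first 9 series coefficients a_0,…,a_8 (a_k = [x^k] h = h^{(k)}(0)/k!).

L = (-512·x + 5120·x^3 + 4096·x^5)·Dx^2 + (16 + 512·x^2 + 2304·x^4 + 2048·x^6)·Dx^3 + (-32·x + 320·x^3 + 256·x^5)·Dx^4 + (1 + 32·x^2 + 144·x^4 + 128·x^6)·Dx^5  (order 5).
h: a_k = 0, -3, -1, 8, 2/3, -32/5, -16/15, 256/105, 16/7, …
ICs: h(0) = 0, h′(0) = -3, h′′(0) = -2, h′′′(0) = 48, h′′′′(0) = 16.

f: a_k = -3, 0, 24, 0, -32, 0, 256/15, 0, -512/105, …
g: a_k = 0, -2, 0, 8/3, 0, -32/5, 0, 128/7, 0, …
h₀=f+g: left-lcm gives L₀, ord ≤ 4.
h=∫₀ˣh₀: take L = L₀·Dx.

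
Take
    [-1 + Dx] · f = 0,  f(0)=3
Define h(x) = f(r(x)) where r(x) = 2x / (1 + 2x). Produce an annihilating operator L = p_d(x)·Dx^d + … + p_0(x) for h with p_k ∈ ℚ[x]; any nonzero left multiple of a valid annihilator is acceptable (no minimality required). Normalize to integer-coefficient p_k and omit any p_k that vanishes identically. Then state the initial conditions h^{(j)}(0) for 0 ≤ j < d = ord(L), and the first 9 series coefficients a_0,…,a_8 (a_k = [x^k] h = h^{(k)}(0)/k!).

f: a_k = 3, 3, 3/2, 1/2, 1/8, 1/40, 1/240, 1/1680, 1/13440, …
L₀ from L_f via x↦r, Dx↦r'^{-1}Dx.
L = -2 + (1 + 4·x + 4·x^2)·Dx  (order 1).
h: a_k = 3, 6, -6, 4, 2, -76/5, 604/15, -8728/105, 15682/105, …
ICs: h(0) = 3.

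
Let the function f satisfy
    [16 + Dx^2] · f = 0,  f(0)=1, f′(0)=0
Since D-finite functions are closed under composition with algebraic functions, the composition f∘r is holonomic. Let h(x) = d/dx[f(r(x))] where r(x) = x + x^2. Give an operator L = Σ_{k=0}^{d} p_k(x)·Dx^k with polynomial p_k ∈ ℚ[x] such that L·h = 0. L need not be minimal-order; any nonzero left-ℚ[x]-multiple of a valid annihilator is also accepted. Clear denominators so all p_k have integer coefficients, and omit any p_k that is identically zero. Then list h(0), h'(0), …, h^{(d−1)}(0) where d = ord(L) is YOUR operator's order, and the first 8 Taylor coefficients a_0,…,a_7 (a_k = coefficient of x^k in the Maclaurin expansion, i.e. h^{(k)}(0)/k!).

f: a_k = 1, 0, -8, 0, 32/3, 0, -256/45, 0, …
f∘r: x↦r, Dx↦Dx/r' in L_f ⇒ L₀.
h₀' ⇒ L via d/dx closure of L₀.
L = (28 + 128·x + 384·x^2 + 512·x^3 + 256·x^4) + (-6 - 12·x)·Dx + (1 + 4·x + 4·x^2)·Dx^2  (order 2).
h: a_k = 0, -16, -48, 32/3, 640/3, 5248/15, 896/15, -184064/315, …
ICs: h(0) = 0, h′(0) = -16.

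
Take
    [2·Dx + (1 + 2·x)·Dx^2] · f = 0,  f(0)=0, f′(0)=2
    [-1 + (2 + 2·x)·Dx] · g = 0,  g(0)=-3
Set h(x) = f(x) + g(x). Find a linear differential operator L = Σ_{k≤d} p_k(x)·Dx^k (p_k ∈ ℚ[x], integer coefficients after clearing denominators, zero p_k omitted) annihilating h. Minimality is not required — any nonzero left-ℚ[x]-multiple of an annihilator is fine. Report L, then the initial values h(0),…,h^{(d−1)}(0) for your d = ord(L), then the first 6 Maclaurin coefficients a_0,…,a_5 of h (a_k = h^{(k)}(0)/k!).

L = (10 + 4·x)·Dx + (29 + 52·x + 20·x^2)·Dx^2 + (6 + 22·x + 24·x^2 + 8·x^3)·Dx^3  (order 3).
h: a_k = -3, 1/2, -13/8, 119/48, -497/128, 8087/1280, …
ICs: h(0) = -3, h′(0) = 1/2, h′′(0) = -13/4.

f: a_k = 0, 2, -2, 8/3, -4, 32/5, …
g: a_k = -3, -3/2, 3/8, -3/16, 15/128, -21/256, …
Sum ⇒ L₀ = lclm(L_f,L_g) in ℚ(x)⟨Dx⟩.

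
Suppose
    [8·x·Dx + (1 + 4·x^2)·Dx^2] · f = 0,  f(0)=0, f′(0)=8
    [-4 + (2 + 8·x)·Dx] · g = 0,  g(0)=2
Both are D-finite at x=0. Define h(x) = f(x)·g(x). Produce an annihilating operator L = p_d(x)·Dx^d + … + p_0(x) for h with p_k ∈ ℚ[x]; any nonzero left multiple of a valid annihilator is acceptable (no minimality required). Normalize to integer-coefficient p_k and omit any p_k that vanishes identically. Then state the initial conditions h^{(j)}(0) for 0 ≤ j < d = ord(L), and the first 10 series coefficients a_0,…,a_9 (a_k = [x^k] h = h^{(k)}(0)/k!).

f: a_k = 0, 8, 0, -32/3, 0, 128/5, 0, -512/7, 0, 2048/9, …
g: a_k = 2, 4, -4, 8, -20, 56, -168, 528, -1716, 5720, …
f·g: L₀ = L_f ⊗_s L_g, ord ≤ 2·1.
L = (12 - 16·x - 16·x^2) + (-4 - 8·x + 48·x^2 + 64·x^3)·Dx + (1 + 8·x + 20·x^2 + 32·x^3 + 64·x^4)·Dx^2  (order 2).
h: a_k = 0, 16, 32, -160/3, 64/3, -992/15, 6976/15, -144832/105, 371584/105, -737120/63, …
ICs: h(0) = 0, h′(0) = 16.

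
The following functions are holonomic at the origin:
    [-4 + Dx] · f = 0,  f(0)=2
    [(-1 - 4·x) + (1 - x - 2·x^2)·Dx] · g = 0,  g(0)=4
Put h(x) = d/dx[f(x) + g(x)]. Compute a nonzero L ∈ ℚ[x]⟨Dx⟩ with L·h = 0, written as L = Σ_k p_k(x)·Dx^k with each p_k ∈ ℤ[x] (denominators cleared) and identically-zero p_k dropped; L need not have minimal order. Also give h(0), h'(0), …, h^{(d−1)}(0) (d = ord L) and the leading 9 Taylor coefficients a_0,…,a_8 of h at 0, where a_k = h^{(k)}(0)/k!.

L = (12 + 240·x + 288·x^2 + 768·x^3 + 384·x^4) + (-7 - 56·x - 160·x^2 - 160·x^3 + 160·x^4 + 128·x^5)·Dx + (1 - x + 22·x^2 - 8·x^3 - 64·x^4 - 32·x^5)·Dx^2  (order 2).
h: a_k = 12, 56, 124, 784/3, 1516/3, 16504/15, 109148/45, 1731872/315, 3871036/315, …
ICs: h(0) = 12, h′(0) = 56.

f: a_k = 2, 8, 16, 64/3, 64/3, 256/15, 512/45, 2048/315, 1024/315, …
g: a_k = 4, 4, 12, 20, 44, 84, 172, 340, 684, …
Weyl lclm of L_f,L_g ⇒ L₀ (ord ≤ 2).
Derive L from L₀ (diff closure).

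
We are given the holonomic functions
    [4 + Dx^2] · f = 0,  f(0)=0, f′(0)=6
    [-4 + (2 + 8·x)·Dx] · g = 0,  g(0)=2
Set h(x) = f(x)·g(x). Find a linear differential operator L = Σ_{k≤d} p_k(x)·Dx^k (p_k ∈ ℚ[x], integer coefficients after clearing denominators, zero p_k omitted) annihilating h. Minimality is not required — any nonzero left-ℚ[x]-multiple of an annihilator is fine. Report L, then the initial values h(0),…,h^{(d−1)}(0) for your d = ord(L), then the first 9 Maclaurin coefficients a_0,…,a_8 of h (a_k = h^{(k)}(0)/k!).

L = (16 + 32·x + 64·x^2) + (-4 - 16·x)·Dx + (1 + 8·x + 16·x^2)·Dx^2  (order 2).
h: a_k = 0, 12, 24, -32, 32, -512/5, 1536/5, -97792/105, 61952/21, …
ICs: h(0) = 0, h′(0) = 12.

f: a_k = 0, 6, 0, -4, 0, 4/5, 0, -8/105, 0, …
g: a_k = 2, 4, -4, 8, -20, 56, -168, 528, -1716, …
L₀ := L_f ⊗_s L_g (sym. prod.), ord ≤ 2.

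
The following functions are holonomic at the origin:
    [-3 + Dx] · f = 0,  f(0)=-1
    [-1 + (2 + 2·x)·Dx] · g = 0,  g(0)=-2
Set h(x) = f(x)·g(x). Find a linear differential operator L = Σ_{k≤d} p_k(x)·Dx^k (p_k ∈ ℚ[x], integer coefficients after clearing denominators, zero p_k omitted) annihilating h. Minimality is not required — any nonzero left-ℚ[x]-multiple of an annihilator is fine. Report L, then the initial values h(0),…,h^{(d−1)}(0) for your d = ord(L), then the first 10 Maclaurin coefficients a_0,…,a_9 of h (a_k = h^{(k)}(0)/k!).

f: a_k = -1, -3, -9/2, -9/2, -27/8, -81/40, -81/80, -243/560, -729/4480, -243/4480, …
g: a_k = -2, -1, 1/4, -1/8, 5/64, -7/128, 21/512, -33/1024, 429/16384, -715/32768, …
Sym-product of L_f,L_g gives L₀ (≤ ord 1).
L = (-7 - 6·x) + (2 + 2·x)·Dx  (order 1).
h: a_k = 2, 7, 47/4, 103/8, 667/64, 4277/640, 9063/2560, 57333/35840, 51423/81920, 251591/1146880, …
ICs: h(0) = 2.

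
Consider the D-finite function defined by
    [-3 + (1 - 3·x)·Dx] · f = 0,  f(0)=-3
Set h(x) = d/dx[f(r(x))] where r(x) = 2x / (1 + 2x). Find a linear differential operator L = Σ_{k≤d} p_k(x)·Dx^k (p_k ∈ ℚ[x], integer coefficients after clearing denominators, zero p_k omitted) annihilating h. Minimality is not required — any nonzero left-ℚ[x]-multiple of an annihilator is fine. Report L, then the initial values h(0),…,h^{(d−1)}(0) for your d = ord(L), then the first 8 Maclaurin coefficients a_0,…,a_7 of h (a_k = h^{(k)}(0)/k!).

f: a_k = -3, -9, -27, -81, -243, -729, -2187, -6561, …
Change of var in L_f (x↦r) gives L₀.
Derive L from L₀ (diff closure).
L = 8 + (-1 + 4·x)·Dx  (order 1).
h: a_k = -18, -144, -864, -4608, -23040, -110592, -516096, -2359296, …
ICs: h(0) = -18.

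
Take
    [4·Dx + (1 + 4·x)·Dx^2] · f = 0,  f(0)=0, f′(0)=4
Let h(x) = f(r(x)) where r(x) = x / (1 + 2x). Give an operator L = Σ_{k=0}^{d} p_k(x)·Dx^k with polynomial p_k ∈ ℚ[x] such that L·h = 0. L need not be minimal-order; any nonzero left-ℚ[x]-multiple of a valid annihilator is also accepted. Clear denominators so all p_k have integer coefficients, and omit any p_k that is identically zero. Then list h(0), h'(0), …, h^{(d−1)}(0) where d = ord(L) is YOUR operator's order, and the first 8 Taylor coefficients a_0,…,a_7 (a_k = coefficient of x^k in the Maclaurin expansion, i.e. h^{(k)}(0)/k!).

f: a_k = 0, 4, -8, 64/3, -64, 1024/5, -2048/3, 16384/7, …
L₀ from L_f via x↦r, Dx↦r'^{-1}Dx.
L = (8 + 24·x)·Dx + (1 + 8·x + 12·x^2)·Dx^2  (order 2).
h: a_k = 0, 4, -16, 208/3, -320, 7744/5, -23296/3, 279808/7, …
ICs: h(0) = 0, h′(0) = 4.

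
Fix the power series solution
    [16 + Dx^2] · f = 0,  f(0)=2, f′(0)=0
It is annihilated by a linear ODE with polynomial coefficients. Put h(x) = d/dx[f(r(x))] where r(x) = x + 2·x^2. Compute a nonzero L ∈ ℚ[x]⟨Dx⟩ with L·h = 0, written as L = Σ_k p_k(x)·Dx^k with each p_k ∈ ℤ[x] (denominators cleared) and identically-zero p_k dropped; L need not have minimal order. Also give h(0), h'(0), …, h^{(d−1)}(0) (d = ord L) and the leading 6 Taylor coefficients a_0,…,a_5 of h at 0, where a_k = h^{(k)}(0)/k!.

f: a_k = 2, 0, -16, 0, 64/3, 0, …
h₀=f(r): pull back L_f along r ⇒ L₀.
Differentiate: ansatz ord ≤ ord L₀ ⇒ L.
L = (64 + 256·x + 1536·x^2 + 4096·x^3 + 4096·x^4) + (-12 - 48·x)·Dx + (1 + 8·x + 16·x^2)·Dx^2  (order 2).
h: a_k = 0, -32, -192, -512/3, 2560/3, 45056/15, …
ICs: h(0) = 0, h′(0) = -32.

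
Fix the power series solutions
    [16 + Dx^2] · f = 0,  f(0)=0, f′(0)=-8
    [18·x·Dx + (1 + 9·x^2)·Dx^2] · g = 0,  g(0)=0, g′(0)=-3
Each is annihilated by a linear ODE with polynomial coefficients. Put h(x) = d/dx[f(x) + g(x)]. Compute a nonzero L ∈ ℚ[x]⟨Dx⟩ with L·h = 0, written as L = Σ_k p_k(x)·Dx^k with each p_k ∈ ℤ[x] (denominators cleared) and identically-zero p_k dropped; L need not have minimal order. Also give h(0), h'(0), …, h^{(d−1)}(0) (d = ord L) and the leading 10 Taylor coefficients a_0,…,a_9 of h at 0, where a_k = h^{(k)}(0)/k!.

L = (-13248·x + 181440·x^3 + 186624·x^5) + (-16 + 6048·x^2 + 66096·x^4 + 93312·x^6)·Dx + (-828·x + 11340·x^3 + 11664·x^5)·Dx^2 + (-1 + 378·x^2 + 4131·x^4 + 5832·x^6)·Dx^3  (order 3).
h: a_k = -11, 0, 91, 0, -985/3, 0, 100463/45, 0, -6204241/315, 0, …
ICs: h(0) = -11, h′(0) = 0, h′′(0) = 182.

f: a_k = 0, -8, 0, 64/3, 0, -256/15, 0, 2048/315, 0, -4096/2835, …
g: a_k = 0, -3, 0, 9, 0, -243/5, 0, 2187/7, 0, -2187, …
f+g: L₀ = lclm(L_f,L_g), ord ≤ 2+2.
Differentiate: ansatz ord ≤ ord L₀ ⇒ L.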